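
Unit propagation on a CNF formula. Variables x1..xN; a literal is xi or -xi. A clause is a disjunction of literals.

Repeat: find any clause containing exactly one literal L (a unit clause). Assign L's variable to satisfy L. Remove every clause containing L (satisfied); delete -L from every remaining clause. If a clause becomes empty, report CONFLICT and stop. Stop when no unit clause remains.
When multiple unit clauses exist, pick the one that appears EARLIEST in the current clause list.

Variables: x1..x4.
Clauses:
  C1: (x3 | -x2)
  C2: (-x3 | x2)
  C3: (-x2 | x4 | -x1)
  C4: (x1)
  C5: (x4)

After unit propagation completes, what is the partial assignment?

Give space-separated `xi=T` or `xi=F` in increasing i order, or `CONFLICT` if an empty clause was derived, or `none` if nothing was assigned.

Answer: x1=T x4=T

Derivation:
unit clause [1] forces x1=T; simplify:
  drop -1 from [-2, 4, -1] -> [-2, 4]
  satisfied 1 clause(s); 4 remain; assigned so far: [1]
unit clause [4] forces x4=T; simplify:
  satisfied 2 clause(s); 2 remain; assigned so far: [1, 4]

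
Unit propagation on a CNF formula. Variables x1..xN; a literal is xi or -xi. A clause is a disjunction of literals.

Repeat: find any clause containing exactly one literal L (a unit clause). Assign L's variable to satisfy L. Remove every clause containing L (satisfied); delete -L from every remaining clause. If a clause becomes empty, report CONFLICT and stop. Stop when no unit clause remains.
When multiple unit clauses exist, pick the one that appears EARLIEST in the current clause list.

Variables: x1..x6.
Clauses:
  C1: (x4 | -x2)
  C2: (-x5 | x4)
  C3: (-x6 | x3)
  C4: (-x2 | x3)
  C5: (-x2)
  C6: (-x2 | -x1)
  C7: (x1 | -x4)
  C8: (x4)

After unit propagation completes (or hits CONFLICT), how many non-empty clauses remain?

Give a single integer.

unit clause [-2] forces x2=F; simplify:
  satisfied 4 clause(s); 4 remain; assigned so far: [2]
unit clause [4] forces x4=T; simplify:
  drop -4 from [1, -4] -> [1]
  satisfied 2 clause(s); 2 remain; assigned so far: [2, 4]
unit clause [1] forces x1=T; simplify:
  satisfied 1 clause(s); 1 remain; assigned so far: [1, 2, 4]

Answer: 1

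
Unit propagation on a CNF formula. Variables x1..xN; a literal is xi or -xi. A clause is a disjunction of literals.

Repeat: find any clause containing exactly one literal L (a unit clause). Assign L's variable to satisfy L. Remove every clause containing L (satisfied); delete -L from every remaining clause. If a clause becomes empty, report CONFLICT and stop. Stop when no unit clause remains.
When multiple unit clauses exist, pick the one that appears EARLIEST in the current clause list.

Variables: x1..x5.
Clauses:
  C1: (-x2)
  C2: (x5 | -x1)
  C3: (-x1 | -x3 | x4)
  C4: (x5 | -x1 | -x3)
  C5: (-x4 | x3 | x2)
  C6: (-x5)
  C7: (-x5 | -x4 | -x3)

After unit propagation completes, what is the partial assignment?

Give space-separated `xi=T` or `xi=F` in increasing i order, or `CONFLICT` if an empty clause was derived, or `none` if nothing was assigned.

unit clause [-2] forces x2=F; simplify:
  drop 2 from [-4, 3, 2] -> [-4, 3]
  satisfied 1 clause(s); 6 remain; assigned so far: [2]
unit clause [-5] forces x5=F; simplify:
  drop 5 from [5, -1] -> [-1]
  drop 5 from [5, -1, -3] -> [-1, -3]
  satisfied 2 clause(s); 4 remain; assigned so far: [2, 5]
unit clause [-1] forces x1=F; simplify:
  satisfied 3 clause(s); 1 remain; assigned so far: [1, 2, 5]

Answer: x1=F x2=F x5=F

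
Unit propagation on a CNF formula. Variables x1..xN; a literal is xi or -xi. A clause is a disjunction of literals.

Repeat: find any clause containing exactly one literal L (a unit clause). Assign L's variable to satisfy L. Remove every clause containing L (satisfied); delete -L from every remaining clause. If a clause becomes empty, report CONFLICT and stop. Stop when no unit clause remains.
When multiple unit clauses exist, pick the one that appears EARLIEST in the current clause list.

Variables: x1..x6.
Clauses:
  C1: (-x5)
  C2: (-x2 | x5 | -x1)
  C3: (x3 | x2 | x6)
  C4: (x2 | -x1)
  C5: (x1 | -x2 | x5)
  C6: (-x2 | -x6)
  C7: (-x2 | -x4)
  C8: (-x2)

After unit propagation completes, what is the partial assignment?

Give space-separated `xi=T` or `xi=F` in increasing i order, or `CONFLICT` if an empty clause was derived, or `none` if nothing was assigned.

unit clause [-5] forces x5=F; simplify:
  drop 5 from [-2, 5, -1] -> [-2, -1]
  drop 5 from [1, -2, 5] -> [1, -2]
  satisfied 1 clause(s); 7 remain; assigned so far: [5]
unit clause [-2] forces x2=F; simplify:
  drop 2 from [3, 2, 6] -> [3, 6]
  drop 2 from [2, -1] -> [-1]
  satisfied 5 clause(s); 2 remain; assigned so far: [2, 5]
unit clause [-1] forces x1=F; simplify:
  satisfied 1 clause(s); 1 remain; assigned so far: [1, 2, 5]

Answer: x1=F x2=F x5=F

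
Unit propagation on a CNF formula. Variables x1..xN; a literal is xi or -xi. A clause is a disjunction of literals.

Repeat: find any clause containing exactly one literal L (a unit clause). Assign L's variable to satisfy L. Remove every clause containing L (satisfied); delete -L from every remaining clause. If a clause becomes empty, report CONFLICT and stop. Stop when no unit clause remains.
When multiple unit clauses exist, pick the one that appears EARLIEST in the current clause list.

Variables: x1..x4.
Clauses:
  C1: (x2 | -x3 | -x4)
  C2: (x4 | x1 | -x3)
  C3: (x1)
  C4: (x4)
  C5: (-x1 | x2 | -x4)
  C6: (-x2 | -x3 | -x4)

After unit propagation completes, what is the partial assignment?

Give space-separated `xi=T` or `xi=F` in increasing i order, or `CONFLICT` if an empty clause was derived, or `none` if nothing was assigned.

unit clause [1] forces x1=T; simplify:
  drop -1 from [-1, 2, -4] -> [2, -4]
  satisfied 2 clause(s); 4 remain; assigned so far: [1]
unit clause [4] forces x4=T; simplify:
  drop -4 from [2, -3, -4] -> [2, -3]
  drop -4 from [2, -4] -> [2]
  drop -4 from [-2, -3, -4] -> [-2, -3]
  satisfied 1 clause(s); 3 remain; assigned so far: [1, 4]
unit clause [2] forces x2=T; simplify:
  drop -2 from [-2, -3] -> [-3]
  satisfied 2 clause(s); 1 remain; assigned so far: [1, 2, 4]
unit clause [-3] forces x3=F; simplify:
  satisfied 1 clause(s); 0 remain; assigned so far: [1, 2, 3, 4]

Answer: x1=T x2=T x3=F x4=T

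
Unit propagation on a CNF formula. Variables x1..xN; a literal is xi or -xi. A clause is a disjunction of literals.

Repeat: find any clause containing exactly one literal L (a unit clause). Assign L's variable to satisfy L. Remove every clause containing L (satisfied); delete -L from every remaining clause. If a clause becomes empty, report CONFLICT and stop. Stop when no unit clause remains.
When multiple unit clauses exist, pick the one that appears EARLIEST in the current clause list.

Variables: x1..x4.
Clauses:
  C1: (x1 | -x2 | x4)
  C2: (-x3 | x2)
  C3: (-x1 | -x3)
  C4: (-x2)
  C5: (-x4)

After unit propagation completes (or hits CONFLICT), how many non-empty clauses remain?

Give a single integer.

Answer: 0

Derivation:
unit clause [-2] forces x2=F; simplify:
  drop 2 from [-3, 2] -> [-3]
  satisfied 2 clause(s); 3 remain; assigned so far: [2]
unit clause [-3] forces x3=F; simplify:
  satisfied 2 clause(s); 1 remain; assigned so far: [2, 3]
unit clause [-4] forces x4=F; simplify:
  satisfied 1 clause(s); 0 remain; assigned so far: [2, 3, 4]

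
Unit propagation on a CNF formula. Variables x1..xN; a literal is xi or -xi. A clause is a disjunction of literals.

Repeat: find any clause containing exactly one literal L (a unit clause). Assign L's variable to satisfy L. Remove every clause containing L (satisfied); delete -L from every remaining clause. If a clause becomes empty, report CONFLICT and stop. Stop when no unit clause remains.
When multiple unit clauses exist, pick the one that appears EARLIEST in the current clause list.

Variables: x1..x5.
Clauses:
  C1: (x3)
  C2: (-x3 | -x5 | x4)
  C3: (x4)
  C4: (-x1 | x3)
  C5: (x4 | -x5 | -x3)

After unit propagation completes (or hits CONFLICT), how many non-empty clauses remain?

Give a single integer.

Answer: 0

Derivation:
unit clause [3] forces x3=T; simplify:
  drop -3 from [-3, -5, 4] -> [-5, 4]
  drop -3 from [4, -5, -3] -> [4, -5]
  satisfied 2 clause(s); 3 remain; assigned so far: [3]
unit clause [4] forces x4=T; simplify:
  satisfied 3 clause(s); 0 remain; assigned so far: [3, 4]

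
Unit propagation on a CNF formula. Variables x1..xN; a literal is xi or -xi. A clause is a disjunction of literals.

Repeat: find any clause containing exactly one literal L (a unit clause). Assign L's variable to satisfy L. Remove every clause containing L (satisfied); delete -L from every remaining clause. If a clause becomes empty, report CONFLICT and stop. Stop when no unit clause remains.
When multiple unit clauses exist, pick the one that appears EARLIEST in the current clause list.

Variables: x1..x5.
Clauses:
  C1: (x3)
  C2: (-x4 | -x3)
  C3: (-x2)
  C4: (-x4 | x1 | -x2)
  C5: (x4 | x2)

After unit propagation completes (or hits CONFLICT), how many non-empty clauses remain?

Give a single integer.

unit clause [3] forces x3=T; simplify:
  drop -3 from [-4, -3] -> [-4]
  satisfied 1 clause(s); 4 remain; assigned so far: [3]
unit clause [-4] forces x4=F; simplify:
  drop 4 from [4, 2] -> [2]
  satisfied 2 clause(s); 2 remain; assigned so far: [3, 4]
unit clause [-2] forces x2=F; simplify:
  drop 2 from [2] -> [] (empty!)
  satisfied 1 clause(s); 1 remain; assigned so far: [2, 3, 4]
CONFLICT (empty clause)

Answer: 0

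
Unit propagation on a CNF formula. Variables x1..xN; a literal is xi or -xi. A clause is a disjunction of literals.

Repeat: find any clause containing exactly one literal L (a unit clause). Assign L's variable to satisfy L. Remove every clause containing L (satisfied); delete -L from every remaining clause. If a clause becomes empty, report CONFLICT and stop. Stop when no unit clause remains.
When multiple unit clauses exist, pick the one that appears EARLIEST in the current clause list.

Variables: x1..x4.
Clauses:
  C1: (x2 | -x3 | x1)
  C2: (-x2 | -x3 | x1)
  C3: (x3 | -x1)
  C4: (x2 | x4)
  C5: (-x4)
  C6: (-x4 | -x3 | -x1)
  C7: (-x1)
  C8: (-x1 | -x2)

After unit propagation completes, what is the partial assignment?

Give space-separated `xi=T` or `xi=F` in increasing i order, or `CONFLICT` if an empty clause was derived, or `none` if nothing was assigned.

Answer: x1=F x2=T x3=F x4=F

Derivation:
unit clause [-4] forces x4=F; simplify:
  drop 4 from [2, 4] -> [2]
  satisfied 2 clause(s); 6 remain; assigned so far: [4]
unit clause [2] forces x2=T; simplify:
  drop -2 from [-2, -3, 1] -> [-3, 1]
  drop -2 from [-1, -2] -> [-1]
  satisfied 2 clause(s); 4 remain; assigned so far: [2, 4]
unit clause [-1] forces x1=F; simplify:
  drop 1 from [-3, 1] -> [-3]
  satisfied 3 clause(s); 1 remain; assigned so far: [1, 2, 4]
unit clause [-3] forces x3=F; simplify:
  satisfied 1 clause(s); 0 remain; assigned so far: [1, 2, 3, 4]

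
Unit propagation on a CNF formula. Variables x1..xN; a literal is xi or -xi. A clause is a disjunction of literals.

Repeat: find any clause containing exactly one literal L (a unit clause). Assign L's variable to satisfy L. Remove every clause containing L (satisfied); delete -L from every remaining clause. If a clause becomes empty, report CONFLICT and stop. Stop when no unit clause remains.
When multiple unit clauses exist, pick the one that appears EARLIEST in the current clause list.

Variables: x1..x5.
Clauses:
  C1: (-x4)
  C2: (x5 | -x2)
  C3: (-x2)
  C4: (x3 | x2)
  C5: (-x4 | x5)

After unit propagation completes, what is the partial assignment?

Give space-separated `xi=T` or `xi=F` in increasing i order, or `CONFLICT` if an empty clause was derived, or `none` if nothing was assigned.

Answer: x2=F x3=T x4=F

Derivation:
unit clause [-4] forces x4=F; simplify:
  satisfied 2 clause(s); 3 remain; assigned so far: [4]
unit clause [-2] forces x2=F; simplify:
  drop 2 from [3, 2] -> [3]
  satisfied 2 clause(s); 1 remain; assigned so far: [2, 4]
unit clause [3] forces x3=T; simplify:
  satisfied 1 clause(s); 0 remain; assigned so far: [2, 3, 4]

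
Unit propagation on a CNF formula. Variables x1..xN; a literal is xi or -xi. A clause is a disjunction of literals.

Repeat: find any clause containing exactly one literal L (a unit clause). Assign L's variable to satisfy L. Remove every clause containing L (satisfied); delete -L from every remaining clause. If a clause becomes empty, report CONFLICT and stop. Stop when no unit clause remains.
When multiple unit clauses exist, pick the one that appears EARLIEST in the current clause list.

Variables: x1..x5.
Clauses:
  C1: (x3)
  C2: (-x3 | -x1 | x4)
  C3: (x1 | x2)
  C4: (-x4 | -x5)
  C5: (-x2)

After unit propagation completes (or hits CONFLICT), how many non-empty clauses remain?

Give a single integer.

Answer: 0

Derivation:
unit clause [3] forces x3=T; simplify:
  drop -3 from [-3, -1, 4] -> [-1, 4]
  satisfied 1 clause(s); 4 remain; assigned so far: [3]
unit clause [-2] forces x2=F; simplify:
  drop 2 from [1, 2] -> [1]
  satisfied 1 clause(s); 3 remain; assigned so far: [2, 3]
unit clause [1] forces x1=T; simplify:
  drop -1 from [-1, 4] -> [4]
  satisfied 1 clause(s); 2 remain; assigned so far: [1, 2, 3]
unit clause [4] forces x4=T; simplify:
  drop -4 from [-4, -5] -> [-5]
  satisfied 1 clause(s); 1 remain; assigned so far: [1, 2, 3, 4]
unit clause [-5] forces x5=F; simplify:
  satisfied 1 clause(s); 0 remain; assigned so far: [1, 2, 3, 4, 5]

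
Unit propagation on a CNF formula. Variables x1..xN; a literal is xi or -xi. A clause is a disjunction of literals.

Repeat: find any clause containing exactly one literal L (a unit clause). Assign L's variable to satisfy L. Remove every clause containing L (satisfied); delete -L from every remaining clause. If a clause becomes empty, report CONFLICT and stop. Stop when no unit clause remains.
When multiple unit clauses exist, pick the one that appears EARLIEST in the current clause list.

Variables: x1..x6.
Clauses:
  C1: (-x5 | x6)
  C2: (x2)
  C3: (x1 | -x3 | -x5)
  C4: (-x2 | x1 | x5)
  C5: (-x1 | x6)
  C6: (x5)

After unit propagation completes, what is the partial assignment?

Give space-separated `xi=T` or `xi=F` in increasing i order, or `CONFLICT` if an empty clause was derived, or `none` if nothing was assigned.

Answer: x2=T x5=T x6=T

Derivation:
unit clause [2] forces x2=T; simplify:
  drop -2 from [-2, 1, 5] -> [1, 5]
  satisfied 1 clause(s); 5 remain; assigned so far: [2]
unit clause [5] forces x5=T; simplify:
  drop -5 from [-5, 6] -> [6]
  drop -5 from [1, -3, -5] -> [1, -3]
  satisfied 2 clause(s); 3 remain; assigned so far: [2, 5]
unit clause [6] forces x6=T; simplify:
  satisfied 2 clause(s); 1 remain; assigned so far: [2, 5, 6]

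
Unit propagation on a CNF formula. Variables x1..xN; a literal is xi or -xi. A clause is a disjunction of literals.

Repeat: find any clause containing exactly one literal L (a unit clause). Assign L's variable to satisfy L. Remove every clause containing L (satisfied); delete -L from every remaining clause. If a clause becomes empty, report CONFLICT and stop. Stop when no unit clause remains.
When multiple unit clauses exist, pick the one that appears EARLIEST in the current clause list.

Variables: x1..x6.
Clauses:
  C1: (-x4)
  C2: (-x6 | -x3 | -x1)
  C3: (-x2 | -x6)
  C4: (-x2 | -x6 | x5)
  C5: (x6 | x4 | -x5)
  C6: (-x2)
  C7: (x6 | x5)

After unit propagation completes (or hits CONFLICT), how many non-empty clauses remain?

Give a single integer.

Answer: 3

Derivation:
unit clause [-4] forces x4=F; simplify:
  drop 4 from [6, 4, -5] -> [6, -5]
  satisfied 1 clause(s); 6 remain; assigned so far: [4]
unit clause [-2] forces x2=F; simplify:
  satisfied 3 clause(s); 3 remain; assigned so far: [2, 4]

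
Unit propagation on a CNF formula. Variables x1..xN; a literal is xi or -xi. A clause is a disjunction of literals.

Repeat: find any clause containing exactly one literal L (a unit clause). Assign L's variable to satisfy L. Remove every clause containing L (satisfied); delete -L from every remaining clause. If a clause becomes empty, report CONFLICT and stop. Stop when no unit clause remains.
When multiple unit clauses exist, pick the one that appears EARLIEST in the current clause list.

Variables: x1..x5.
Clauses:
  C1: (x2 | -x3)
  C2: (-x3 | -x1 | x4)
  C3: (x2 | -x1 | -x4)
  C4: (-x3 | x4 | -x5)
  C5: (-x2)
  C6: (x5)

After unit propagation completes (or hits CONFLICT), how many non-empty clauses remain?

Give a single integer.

unit clause [-2] forces x2=F; simplify:
  drop 2 from [2, -3] -> [-3]
  drop 2 from [2, -1, -4] -> [-1, -4]
  satisfied 1 clause(s); 5 remain; assigned so far: [2]
unit clause [-3] forces x3=F; simplify:
  satisfied 3 clause(s); 2 remain; assigned so far: [2, 3]
unit clause [5] forces x5=T; simplify:
  satisfied 1 clause(s); 1 remain; assigned so far: [2, 3, 5]

Answer: 1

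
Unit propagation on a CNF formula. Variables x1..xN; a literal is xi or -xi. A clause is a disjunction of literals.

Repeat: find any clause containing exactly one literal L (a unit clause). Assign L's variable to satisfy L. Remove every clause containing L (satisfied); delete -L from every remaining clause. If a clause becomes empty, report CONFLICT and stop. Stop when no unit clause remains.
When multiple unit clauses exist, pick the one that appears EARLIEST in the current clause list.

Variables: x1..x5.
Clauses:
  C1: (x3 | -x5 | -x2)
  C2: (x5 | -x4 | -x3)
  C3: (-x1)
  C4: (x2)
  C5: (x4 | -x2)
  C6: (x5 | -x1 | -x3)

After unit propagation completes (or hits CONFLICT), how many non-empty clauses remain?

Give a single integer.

unit clause [-1] forces x1=F; simplify:
  satisfied 2 clause(s); 4 remain; assigned so far: [1]
unit clause [2] forces x2=T; simplify:
  drop -2 from [3, -5, -2] -> [3, -5]
  drop -2 from [4, -2] -> [4]
  satisfied 1 clause(s); 3 remain; assigned so far: [1, 2]
unit clause [4] forces x4=T; simplify:
  drop -4 from [5, -4, -3] -> [5, -3]
  satisfied 1 clause(s); 2 remain; assigned so far: [1, 2, 4]

Answer: 2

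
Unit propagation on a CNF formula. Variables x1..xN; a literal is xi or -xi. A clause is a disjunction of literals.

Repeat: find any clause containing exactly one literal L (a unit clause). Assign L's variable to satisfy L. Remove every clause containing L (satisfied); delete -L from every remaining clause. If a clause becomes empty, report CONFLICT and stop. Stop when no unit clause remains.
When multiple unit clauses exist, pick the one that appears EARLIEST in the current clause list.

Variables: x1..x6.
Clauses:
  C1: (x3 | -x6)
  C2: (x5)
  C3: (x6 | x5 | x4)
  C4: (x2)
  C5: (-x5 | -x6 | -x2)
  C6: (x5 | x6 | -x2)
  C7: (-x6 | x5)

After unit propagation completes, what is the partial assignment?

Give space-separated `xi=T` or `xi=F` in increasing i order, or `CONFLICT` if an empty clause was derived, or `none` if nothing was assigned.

unit clause [5] forces x5=T; simplify:
  drop -5 from [-5, -6, -2] -> [-6, -2]
  satisfied 4 clause(s); 3 remain; assigned so far: [5]
unit clause [2] forces x2=T; simplify:
  drop -2 from [-6, -2] -> [-6]
  satisfied 1 clause(s); 2 remain; assigned so far: [2, 5]
unit clause [-6] forces x6=F; simplify:
  satisfied 2 clause(s); 0 remain; assigned so far: [2, 5, 6]

Answer: x2=T x5=T x6=F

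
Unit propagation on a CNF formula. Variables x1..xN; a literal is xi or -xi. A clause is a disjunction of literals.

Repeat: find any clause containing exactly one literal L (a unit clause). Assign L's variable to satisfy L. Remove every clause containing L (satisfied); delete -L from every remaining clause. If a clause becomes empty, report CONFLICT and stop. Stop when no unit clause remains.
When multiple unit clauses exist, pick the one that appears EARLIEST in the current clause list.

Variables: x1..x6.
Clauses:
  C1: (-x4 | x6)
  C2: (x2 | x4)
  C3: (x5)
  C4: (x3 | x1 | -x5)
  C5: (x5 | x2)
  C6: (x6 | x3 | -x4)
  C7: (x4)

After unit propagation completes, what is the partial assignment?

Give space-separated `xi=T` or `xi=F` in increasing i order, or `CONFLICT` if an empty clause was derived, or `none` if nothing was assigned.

Answer: x4=T x5=T x6=T

Derivation:
unit clause [5] forces x5=T; simplify:
  drop -5 from [3, 1, -5] -> [3, 1]
  satisfied 2 clause(s); 5 remain; assigned so far: [5]
unit clause [4] forces x4=T; simplify:
  drop -4 from [-4, 6] -> [6]
  drop -4 from [6, 3, -4] -> [6, 3]
  satisfied 2 clause(s); 3 remain; assigned so far: [4, 5]
unit clause [6] forces x6=T; simplify:
  satisfied 2 clause(s); 1 remain; assigned so far: [4, 5, 6]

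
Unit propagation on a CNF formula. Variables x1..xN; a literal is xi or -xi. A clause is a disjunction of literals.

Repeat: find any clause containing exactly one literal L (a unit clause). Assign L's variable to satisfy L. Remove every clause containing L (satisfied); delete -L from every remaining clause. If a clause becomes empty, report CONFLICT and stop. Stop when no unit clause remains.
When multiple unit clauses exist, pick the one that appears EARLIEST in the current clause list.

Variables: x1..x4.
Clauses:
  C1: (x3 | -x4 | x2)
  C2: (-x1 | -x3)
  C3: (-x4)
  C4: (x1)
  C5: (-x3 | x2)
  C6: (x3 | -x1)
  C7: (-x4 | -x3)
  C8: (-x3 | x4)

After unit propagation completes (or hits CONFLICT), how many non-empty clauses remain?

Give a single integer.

unit clause [-4] forces x4=F; simplify:
  drop 4 from [-3, 4] -> [-3]
  satisfied 3 clause(s); 5 remain; assigned so far: [4]
unit clause [1] forces x1=T; simplify:
  drop -1 from [-1, -3] -> [-3]
  drop -1 from [3, -1] -> [3]
  satisfied 1 clause(s); 4 remain; assigned so far: [1, 4]
unit clause [-3] forces x3=F; simplify:
  drop 3 from [3] -> [] (empty!)
  satisfied 3 clause(s); 1 remain; assigned so far: [1, 3, 4]
CONFLICT (empty clause)

Answer: 0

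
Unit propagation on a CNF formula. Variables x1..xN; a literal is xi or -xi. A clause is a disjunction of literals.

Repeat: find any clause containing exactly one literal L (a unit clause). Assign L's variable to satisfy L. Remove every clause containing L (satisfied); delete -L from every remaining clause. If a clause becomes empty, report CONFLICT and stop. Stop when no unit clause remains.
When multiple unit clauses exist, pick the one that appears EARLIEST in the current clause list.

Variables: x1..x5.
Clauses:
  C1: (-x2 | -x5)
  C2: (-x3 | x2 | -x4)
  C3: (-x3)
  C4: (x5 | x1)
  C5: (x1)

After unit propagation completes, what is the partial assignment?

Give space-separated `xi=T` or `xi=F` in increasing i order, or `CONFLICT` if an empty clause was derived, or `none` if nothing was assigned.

Answer: x1=T x3=F

Derivation:
unit clause [-3] forces x3=F; simplify:
  satisfied 2 clause(s); 3 remain; assigned so far: [3]
unit clause [1] forces x1=T; simplify:
  satisfied 2 clause(s); 1 remain; assigned so far: [1, 3]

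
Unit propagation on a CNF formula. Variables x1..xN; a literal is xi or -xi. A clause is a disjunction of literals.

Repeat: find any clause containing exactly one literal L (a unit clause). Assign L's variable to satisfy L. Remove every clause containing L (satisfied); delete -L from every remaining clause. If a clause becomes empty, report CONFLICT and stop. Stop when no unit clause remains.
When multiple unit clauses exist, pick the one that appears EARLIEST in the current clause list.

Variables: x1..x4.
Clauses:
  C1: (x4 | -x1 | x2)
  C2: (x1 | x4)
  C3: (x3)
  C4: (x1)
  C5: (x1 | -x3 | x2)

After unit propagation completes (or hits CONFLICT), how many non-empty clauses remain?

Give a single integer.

unit clause [3] forces x3=T; simplify:
  drop -3 from [1, -3, 2] -> [1, 2]
  satisfied 1 clause(s); 4 remain; assigned so far: [3]
unit clause [1] forces x1=T; simplify:
  drop -1 from [4, -1, 2] -> [4, 2]
  satisfied 3 clause(s); 1 remain; assigned so far: [1, 3]

Answer: 1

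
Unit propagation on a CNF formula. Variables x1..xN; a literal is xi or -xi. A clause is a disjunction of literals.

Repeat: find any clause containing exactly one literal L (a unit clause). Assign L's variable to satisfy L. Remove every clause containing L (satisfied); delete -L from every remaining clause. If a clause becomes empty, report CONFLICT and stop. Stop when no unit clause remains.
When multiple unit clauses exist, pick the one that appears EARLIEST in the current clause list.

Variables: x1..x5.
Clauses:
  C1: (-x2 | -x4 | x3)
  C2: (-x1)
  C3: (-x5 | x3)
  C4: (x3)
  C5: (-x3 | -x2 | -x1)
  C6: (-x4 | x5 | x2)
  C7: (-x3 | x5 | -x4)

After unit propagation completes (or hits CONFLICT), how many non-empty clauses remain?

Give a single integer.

Answer: 2

Derivation:
unit clause [-1] forces x1=F; simplify:
  satisfied 2 clause(s); 5 remain; assigned so far: [1]
unit clause [3] forces x3=T; simplify:
  drop -3 from [-3, 5, -4] -> [5, -4]
  satisfied 3 clause(s); 2 remain; assigned so far: [1, 3]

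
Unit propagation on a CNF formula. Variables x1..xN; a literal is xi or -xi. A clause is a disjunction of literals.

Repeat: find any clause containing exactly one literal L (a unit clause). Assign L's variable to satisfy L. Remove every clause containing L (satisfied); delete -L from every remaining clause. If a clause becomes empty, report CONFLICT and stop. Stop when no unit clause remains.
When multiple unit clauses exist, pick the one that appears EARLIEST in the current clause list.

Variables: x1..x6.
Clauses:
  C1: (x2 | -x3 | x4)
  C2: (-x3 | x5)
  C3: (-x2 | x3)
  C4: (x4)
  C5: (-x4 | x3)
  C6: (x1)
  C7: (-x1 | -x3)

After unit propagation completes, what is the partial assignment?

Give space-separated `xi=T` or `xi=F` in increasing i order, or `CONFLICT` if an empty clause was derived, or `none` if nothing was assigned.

unit clause [4] forces x4=T; simplify:
  drop -4 from [-4, 3] -> [3]
  satisfied 2 clause(s); 5 remain; assigned so far: [4]
unit clause [3] forces x3=T; simplify:
  drop -3 from [-3, 5] -> [5]
  drop -3 from [-1, -3] -> [-1]
  satisfied 2 clause(s); 3 remain; assigned so far: [3, 4]
unit clause [5] forces x5=T; simplify:
  satisfied 1 clause(s); 2 remain; assigned so far: [3, 4, 5]
unit clause [1] forces x1=T; simplify:
  drop -1 from [-1] -> [] (empty!)
  satisfied 1 clause(s); 1 remain; assigned so far: [1, 3, 4, 5]
CONFLICT (empty clause)

Answer: CONFLICT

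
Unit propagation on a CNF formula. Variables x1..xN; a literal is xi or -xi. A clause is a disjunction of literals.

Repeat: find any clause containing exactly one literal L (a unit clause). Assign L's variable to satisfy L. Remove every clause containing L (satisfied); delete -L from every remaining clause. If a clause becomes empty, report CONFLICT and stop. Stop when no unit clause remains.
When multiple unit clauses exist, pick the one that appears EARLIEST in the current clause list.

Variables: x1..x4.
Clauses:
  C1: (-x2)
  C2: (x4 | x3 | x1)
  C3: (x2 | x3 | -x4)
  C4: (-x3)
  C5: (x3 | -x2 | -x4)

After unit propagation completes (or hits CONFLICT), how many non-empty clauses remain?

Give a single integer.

Answer: 0

Derivation:
unit clause [-2] forces x2=F; simplify:
  drop 2 from [2, 3, -4] -> [3, -4]
  satisfied 2 clause(s); 3 remain; assigned so far: [2]
unit clause [-3] forces x3=F; simplify:
  drop 3 from [4, 3, 1] -> [4, 1]
  drop 3 from [3, -4] -> [-4]
  satisfied 1 clause(s); 2 remain; assigned so far: [2, 3]
unit clause [-4] forces x4=F; simplify:
  drop 4 from [4, 1] -> [1]
  satisfied 1 clause(s); 1 remain; assigned so far: [2, 3, 4]
unit clause [1] forces x1=T; simplify:
  satisfied 1 clause(s); 0 remain; assigned so far: [1, 2, 3, 4]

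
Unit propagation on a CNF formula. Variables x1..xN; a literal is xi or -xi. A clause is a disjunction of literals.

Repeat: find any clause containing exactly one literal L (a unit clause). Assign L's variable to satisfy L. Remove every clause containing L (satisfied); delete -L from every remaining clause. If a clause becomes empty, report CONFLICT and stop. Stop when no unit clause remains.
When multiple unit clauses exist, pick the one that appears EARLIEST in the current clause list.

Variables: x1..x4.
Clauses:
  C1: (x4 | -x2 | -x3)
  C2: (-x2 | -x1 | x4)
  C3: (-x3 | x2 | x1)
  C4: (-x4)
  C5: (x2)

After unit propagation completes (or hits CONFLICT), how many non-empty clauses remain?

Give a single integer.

Answer: 0

Derivation:
unit clause [-4] forces x4=F; simplify:
  drop 4 from [4, -2, -3] -> [-2, -3]
  drop 4 from [-2, -1, 4] -> [-2, -1]
  satisfied 1 clause(s); 4 remain; assigned so far: [4]
unit clause [2] forces x2=T; simplify:
  drop -2 from [-2, -3] -> [-3]
  drop -2 from [-2, -1] -> [-1]
  satisfied 2 clause(s); 2 remain; assigned so far: [2, 4]
unit clause [-3] forces x3=F; simplify:
  satisfied 1 clause(s); 1 remain; assigned so far: [2, 3, 4]
unit clause [-1] forces x1=F; simplify:
  satisfied 1 clause(s); 0 remain; assigned so far: [1, 2, 3, 4]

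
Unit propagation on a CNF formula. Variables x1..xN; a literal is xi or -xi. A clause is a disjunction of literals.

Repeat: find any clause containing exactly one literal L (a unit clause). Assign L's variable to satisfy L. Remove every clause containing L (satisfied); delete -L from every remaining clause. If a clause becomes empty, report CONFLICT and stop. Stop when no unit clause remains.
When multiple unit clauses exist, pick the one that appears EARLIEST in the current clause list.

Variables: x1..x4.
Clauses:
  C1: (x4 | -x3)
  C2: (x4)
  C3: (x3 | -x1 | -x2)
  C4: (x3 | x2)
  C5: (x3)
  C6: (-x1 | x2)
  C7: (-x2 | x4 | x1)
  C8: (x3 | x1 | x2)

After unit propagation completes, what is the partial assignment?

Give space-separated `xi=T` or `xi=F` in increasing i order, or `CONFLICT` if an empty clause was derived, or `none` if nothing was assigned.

unit clause [4] forces x4=T; simplify:
  satisfied 3 clause(s); 5 remain; assigned so far: [4]
unit clause [3] forces x3=T; simplify:
  satisfied 4 clause(s); 1 remain; assigned so far: [3, 4]

Answer: x3=T x4=T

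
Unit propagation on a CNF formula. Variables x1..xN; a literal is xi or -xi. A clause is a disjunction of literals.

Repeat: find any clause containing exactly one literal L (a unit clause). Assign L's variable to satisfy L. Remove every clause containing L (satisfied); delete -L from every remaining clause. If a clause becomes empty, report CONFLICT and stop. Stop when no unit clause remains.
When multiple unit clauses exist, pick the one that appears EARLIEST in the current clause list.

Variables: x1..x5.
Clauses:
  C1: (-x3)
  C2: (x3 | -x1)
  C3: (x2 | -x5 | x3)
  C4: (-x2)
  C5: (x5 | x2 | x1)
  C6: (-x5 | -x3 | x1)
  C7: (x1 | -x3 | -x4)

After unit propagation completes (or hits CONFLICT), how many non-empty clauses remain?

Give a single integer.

unit clause [-3] forces x3=F; simplify:
  drop 3 from [3, -1] -> [-1]
  drop 3 from [2, -5, 3] -> [2, -5]
  satisfied 3 clause(s); 4 remain; assigned so far: [3]
unit clause [-1] forces x1=F; simplify:
  drop 1 from [5, 2, 1] -> [5, 2]
  satisfied 1 clause(s); 3 remain; assigned so far: [1, 3]
unit clause [-2] forces x2=F; simplify:
  drop 2 from [2, -5] -> [-5]
  drop 2 from [5, 2] -> [5]
  satisfied 1 clause(s); 2 remain; assigned so far: [1, 2, 3]
unit clause [-5] forces x5=F; simplify:
  drop 5 from [5] -> [] (empty!)
  satisfied 1 clause(s); 1 remain; assigned so far: [1, 2, 3, 5]
CONFLICT (empty clause)

Answer: 0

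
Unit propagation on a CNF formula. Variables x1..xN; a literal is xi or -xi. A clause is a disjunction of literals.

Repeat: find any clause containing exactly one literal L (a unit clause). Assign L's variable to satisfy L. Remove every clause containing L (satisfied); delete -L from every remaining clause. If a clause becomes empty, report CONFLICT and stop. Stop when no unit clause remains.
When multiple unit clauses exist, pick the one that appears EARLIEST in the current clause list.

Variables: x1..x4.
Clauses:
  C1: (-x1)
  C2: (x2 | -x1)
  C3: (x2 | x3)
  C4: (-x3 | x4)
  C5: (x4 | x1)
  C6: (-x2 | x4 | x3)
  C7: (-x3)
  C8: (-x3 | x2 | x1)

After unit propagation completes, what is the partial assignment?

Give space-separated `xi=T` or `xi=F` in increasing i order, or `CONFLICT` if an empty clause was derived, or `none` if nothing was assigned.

unit clause [-1] forces x1=F; simplify:
  drop 1 from [4, 1] -> [4]
  drop 1 from [-3, 2, 1] -> [-3, 2]
  satisfied 2 clause(s); 6 remain; assigned so far: [1]
unit clause [4] forces x4=T; simplify:
  satisfied 3 clause(s); 3 remain; assigned so far: [1, 4]
unit clause [-3] forces x3=F; simplify:
  drop 3 from [2, 3] -> [2]
  satisfied 2 clause(s); 1 remain; assigned so far: [1, 3, 4]
unit clause [2] forces x2=T; simplify:
  satisfied 1 clause(s); 0 remain; assigned so far: [1, 2, 3, 4]

Answer: x1=F x2=T x3=F x4=T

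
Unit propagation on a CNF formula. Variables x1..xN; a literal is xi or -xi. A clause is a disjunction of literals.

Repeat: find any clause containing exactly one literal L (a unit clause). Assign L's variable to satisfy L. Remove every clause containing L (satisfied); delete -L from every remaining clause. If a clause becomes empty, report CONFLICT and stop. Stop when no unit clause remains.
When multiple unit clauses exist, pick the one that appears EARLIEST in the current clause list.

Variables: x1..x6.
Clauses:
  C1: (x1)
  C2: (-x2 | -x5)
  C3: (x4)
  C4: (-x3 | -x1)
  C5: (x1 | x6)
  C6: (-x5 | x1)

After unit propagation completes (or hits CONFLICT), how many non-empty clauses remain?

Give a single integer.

Answer: 1

Derivation:
unit clause [1] forces x1=T; simplify:
  drop -1 from [-3, -1] -> [-3]
  satisfied 3 clause(s); 3 remain; assigned so far: [1]
unit clause [4] forces x4=T; simplify:
  satisfied 1 clause(s); 2 remain; assigned so far: [1, 4]
unit clause [-3] forces x3=F; simplify:
  satisfied 1 clause(s); 1 remain; assigned so far: [1, 3, 4]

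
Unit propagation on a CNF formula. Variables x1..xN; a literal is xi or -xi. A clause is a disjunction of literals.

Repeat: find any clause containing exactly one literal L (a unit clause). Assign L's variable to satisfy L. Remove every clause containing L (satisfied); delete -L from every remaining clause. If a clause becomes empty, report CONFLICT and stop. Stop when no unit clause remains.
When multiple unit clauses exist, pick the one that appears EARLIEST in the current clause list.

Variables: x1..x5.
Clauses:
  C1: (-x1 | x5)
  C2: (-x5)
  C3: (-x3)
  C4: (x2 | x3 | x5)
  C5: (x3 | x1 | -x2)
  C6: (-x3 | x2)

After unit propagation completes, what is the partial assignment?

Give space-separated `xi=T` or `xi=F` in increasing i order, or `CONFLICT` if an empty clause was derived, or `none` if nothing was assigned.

unit clause [-5] forces x5=F; simplify:
  drop 5 from [-1, 5] -> [-1]
  drop 5 from [2, 3, 5] -> [2, 3]
  satisfied 1 clause(s); 5 remain; assigned so far: [5]
unit clause [-1] forces x1=F; simplify:
  drop 1 from [3, 1, -2] -> [3, -2]
  satisfied 1 clause(s); 4 remain; assigned so far: [1, 5]
unit clause [-3] forces x3=F; simplify:
  drop 3 from [2, 3] -> [2]
  drop 3 from [3, -2] -> [-2]
  satisfied 2 clause(s); 2 remain; assigned so far: [1, 3, 5]
unit clause [2] forces x2=T; simplify:
  drop -2 from [-2] -> [] (empty!)
  satisfied 1 clause(s); 1 remain; assigned so far: [1, 2, 3, 5]
CONFLICT (empty clause)

Answer: CONFLICT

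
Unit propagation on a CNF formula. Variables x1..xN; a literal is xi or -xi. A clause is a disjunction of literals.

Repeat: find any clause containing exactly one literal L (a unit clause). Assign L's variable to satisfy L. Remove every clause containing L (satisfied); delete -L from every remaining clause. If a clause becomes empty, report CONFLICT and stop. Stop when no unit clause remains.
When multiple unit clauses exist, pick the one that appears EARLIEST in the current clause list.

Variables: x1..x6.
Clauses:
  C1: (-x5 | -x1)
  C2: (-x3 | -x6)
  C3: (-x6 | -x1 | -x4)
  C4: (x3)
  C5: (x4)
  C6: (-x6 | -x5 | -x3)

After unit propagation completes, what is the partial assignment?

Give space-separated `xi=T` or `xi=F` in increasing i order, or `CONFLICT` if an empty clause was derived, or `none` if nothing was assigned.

Answer: x3=T x4=T x6=F

Derivation:
unit clause [3] forces x3=T; simplify:
  drop -3 from [-3, -6] -> [-6]
  drop -3 from [-6, -5, -3] -> [-6, -5]
  satisfied 1 clause(s); 5 remain; assigned so far: [3]
unit clause [-6] forces x6=F; simplify:
  satisfied 3 clause(s); 2 remain; assigned so far: [3, 6]
unit clause [4] forces x4=T; simplify:
  satisfied 1 clause(s); 1 remain; assigned so far: [3, 4, 6]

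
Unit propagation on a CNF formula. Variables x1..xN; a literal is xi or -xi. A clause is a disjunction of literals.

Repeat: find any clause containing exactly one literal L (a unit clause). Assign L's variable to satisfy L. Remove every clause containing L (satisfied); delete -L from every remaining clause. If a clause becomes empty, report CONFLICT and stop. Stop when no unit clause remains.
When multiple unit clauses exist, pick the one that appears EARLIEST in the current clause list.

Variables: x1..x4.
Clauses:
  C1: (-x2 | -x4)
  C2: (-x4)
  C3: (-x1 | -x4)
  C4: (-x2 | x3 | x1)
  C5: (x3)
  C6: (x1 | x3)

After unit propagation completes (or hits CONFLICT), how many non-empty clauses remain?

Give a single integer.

Answer: 0

Derivation:
unit clause [-4] forces x4=F; simplify:
  satisfied 3 clause(s); 3 remain; assigned so far: [4]
unit clause [3] forces x3=T; simplify:
  satisfied 3 clause(s); 0 remain; assigned so far: [3, 4]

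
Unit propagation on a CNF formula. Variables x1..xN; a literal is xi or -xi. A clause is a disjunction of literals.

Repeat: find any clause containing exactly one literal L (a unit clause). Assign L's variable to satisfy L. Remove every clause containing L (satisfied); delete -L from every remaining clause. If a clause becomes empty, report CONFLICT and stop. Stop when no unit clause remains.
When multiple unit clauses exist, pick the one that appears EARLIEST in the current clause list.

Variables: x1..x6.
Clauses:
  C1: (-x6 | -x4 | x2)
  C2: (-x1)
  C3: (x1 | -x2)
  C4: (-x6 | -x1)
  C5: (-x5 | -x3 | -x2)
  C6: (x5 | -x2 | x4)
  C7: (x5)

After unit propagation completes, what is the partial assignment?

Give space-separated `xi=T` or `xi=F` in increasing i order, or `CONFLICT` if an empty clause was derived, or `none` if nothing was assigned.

Answer: x1=F x2=F x5=T

Derivation:
unit clause [-1] forces x1=F; simplify:
  drop 1 from [1, -2] -> [-2]
  satisfied 2 clause(s); 5 remain; assigned so far: [1]
unit clause [-2] forces x2=F; simplify:
  drop 2 from [-6, -4, 2] -> [-6, -4]
  satisfied 3 clause(s); 2 remain; assigned so far: [1, 2]
unit clause [5] forces x5=T; simplify:
  satisfied 1 clause(s); 1 remain; assigned so far: [1, 2, 5]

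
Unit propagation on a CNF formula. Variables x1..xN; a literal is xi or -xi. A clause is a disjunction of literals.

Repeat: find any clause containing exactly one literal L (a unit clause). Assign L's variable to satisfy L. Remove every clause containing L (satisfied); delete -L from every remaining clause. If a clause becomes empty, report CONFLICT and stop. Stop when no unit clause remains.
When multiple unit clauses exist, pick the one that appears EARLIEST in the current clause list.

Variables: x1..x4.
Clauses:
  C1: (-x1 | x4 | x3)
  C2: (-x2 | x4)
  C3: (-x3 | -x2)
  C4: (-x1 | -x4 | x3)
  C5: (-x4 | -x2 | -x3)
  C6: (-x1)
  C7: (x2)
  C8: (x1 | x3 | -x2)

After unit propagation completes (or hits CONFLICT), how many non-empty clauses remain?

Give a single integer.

Answer: 0

Derivation:
unit clause [-1] forces x1=F; simplify:
  drop 1 from [1, 3, -2] -> [3, -2]
  satisfied 3 clause(s); 5 remain; assigned so far: [1]
unit clause [2] forces x2=T; simplify:
  drop -2 from [-2, 4] -> [4]
  drop -2 from [-3, -2] -> [-3]
  drop -2 from [-4, -2, -3] -> [-4, -3]
  drop -2 from [3, -2] -> [3]
  satisfied 1 clause(s); 4 remain; assigned so far: [1, 2]
unit clause [4] forces x4=T; simplify:
  drop -4 from [-4, -3] -> [-3]
  satisfied 1 clause(s); 3 remain; assigned so far: [1, 2, 4]
unit clause [-3] forces x3=F; simplify:
  drop 3 from [3] -> [] (empty!)
  satisfied 2 clause(s); 1 remain; assigned so far: [1, 2, 3, 4]
CONFLICT (empty clause)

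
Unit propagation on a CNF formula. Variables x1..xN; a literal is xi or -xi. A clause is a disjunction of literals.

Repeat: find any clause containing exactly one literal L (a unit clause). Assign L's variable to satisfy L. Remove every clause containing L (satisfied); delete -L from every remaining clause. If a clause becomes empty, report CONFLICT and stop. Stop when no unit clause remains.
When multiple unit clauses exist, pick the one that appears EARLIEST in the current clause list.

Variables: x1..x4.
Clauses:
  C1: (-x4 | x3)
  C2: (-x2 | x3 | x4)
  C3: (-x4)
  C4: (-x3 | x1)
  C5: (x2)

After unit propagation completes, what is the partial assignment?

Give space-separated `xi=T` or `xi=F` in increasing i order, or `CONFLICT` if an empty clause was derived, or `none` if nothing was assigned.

unit clause [-4] forces x4=F; simplify:
  drop 4 from [-2, 3, 4] -> [-2, 3]
  satisfied 2 clause(s); 3 remain; assigned so far: [4]
unit clause [2] forces x2=T; simplify:
  drop -2 from [-2, 3] -> [3]
  satisfied 1 clause(s); 2 remain; assigned so far: [2, 4]
unit clause [3] forces x3=T; simplify:
  drop -3 from [-3, 1] -> [1]
  satisfied 1 clause(s); 1 remain; assigned so far: [2, 3, 4]
unit clause [1] forces x1=T; simplify:
  satisfied 1 clause(s); 0 remain; assigned so far: [1, 2, 3, 4]

Answer: x1=T x2=T x3=T x4=F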